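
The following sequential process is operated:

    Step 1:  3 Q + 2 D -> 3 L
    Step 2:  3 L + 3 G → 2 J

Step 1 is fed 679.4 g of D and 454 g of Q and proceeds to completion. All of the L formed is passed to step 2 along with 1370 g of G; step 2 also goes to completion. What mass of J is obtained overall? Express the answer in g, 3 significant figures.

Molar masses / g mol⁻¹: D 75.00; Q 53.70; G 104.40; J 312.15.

1760 g

Step 1:
n(D) = 679.4 / 75.00 = 9.059 mol
n(Q) = 454.0 / 53.70 = 8.454 mol
n/ν for D = 9.059/2 = 4.530
n/ν for Q = 8.454/3 = 2.818
Smallest n/ν is Q → limiting reagent.
n(L) produced = (3/3) × 8.454 = 8.454 mol
Step 2:
n(L) available = 8.454 mol
n(G) = 1370 / 104.40 = 13.12 mol
n/ν for L = 8.454/3 = 2.818
n/ν for G = 13.12/3 = 4.373
Smallest n/ν is L → limiting reagent.
n(J) = (2/3) × 8.454 = 5.636 mol
mass = 5.636 × 312.15 = 1759 g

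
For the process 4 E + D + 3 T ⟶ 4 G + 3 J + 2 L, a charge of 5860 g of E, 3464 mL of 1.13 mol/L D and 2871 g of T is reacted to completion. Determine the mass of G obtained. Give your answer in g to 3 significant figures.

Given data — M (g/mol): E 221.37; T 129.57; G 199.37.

n(E) = 5860 / 221.37 = 26.47 mol
n(D) = 1.13 × 3464/1000 = 3.914 mol
n(T) = 2871 / 129.57 = 22.16 mol
n/ν → E: 6.618, D: 3.914, T: 7.387; D is limiting.
n(G) = (4/1) × 3.914 = 15.66 mol
mass = 15.66 × 199.37 = 3122 g

3120 g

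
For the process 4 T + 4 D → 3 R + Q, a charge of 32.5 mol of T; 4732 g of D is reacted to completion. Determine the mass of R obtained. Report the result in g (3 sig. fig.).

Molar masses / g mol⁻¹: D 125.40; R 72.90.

n(T) = 32.50 mol
n(D) = 4732 / 125.40 = 37.74 mol
n/ν for T = 32.50/4 = 8.125
n/ν for D = 37.74/4 = 9.435
Smallest n/ν is T → limiting reagent.
n(R) = (3/4) × 32.50 = 24.38 mol
mass = 24.38 × 72.90 = 1777 g

1780 g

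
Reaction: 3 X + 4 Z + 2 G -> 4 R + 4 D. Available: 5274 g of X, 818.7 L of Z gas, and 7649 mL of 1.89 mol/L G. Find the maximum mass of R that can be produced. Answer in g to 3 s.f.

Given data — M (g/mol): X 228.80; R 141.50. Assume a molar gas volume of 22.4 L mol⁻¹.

4090 g

n(X) = 5274 / 228.80 = 23.05 mol
n(Z) = 818.7 / 22.4 = 36.55 mol
n(G) = 1.89 × 7649/1000 = 14.46 mol
n/ν for X = 23.05/3 = 7.683
n/ν for Z = 36.55/4 = 9.138
n/ν for G = 14.46/2 = 7.230
Smallest n/ν is G → limiting reagent.
n(R) = (4/2) × 14.46 = 28.92 mol
mass = 28.92 × 141.50 = 4092 g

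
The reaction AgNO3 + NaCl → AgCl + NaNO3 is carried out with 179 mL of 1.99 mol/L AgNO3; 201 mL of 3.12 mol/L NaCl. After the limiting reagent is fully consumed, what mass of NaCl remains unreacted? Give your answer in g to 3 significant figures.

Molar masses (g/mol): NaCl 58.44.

n(AgNO3) = 1.99 × 179.0/1000 = 0.3562 mol
n(NaCl) = 3.12 × 201.0/1000 = 0.6271 mol
n/ν for AgNO3 = 0.3562/1 = 0.3562
n/ν for NaCl = 0.6271/1 = 0.6271
Smallest n/ν is AgNO3 → limiting reagent.
NaCl consumed = (1/1) × 0.3562 = 0.3562 mol
NaCl remaining = 0.6271 − 0.3562 = 0.2709 mol
mass = 0.2709 × 58.44 = 15.83 g

15.8 g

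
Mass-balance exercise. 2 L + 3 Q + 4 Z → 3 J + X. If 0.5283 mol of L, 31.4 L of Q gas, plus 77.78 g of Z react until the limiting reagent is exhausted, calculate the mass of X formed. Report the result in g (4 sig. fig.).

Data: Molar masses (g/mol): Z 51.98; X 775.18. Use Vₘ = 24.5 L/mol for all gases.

n(L) = 0.5283 mol
n(Q) = 31.40 / 24.5 = 1.282 mol
n(Z) = 77.78 / 51.98 = 1.496 mol
n/ν for L = 0.5283/2 = 0.2642
n/ν for Q = 1.282/3 = 0.4273
n/ν for Z = 1.496/4 = 0.3740
Smallest n/ν is L → limiting reagent.
n(X) = (1/2) × 0.5283 = 0.2642 mol
mass = 0.2642 × 775.18 = 204.8 g

204.8 g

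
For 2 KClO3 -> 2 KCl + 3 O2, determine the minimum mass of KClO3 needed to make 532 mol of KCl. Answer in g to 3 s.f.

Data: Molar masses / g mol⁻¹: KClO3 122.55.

n(KCl) = 532.0 mol
n(KClO3) = (2/2) × 532.0 = 532.0 mol
mass = 532.0 × 122.55 = 65200 g

65200 g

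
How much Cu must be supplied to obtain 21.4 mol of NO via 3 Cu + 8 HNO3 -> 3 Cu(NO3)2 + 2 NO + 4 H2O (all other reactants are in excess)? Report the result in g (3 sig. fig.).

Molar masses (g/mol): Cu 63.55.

n(NO) = 21.40 mol
n(Cu) = (3/2) × 21.40 = 32.10 mol
mass = 32.10 × 63.55 = 2040 g

2040 g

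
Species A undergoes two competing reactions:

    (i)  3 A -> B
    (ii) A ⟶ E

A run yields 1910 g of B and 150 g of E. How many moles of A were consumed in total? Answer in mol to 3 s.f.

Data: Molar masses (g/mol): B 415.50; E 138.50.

14.9 mol

n(B) = 1910 / 415.50 = 4.597 mol
n(E) = 150 / 138.50 = 1.083 mol
n(A) via (i) = (3/1)×4.597 = 13.79 mol
n(A) via (ii) = (1/1)×1.083 = 1.083 mol
total n(A) = 13.79 + 1.083 = 14.87 mol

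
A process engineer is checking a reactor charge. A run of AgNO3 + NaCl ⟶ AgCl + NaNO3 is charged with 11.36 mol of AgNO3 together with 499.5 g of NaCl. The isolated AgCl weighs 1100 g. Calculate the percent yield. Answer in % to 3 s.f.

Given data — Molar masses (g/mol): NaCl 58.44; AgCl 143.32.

89.8 %

n(AgNO3) = 11.36 mol
n(NaCl) = 499.5 / 58.44 = 8.547 mol
n/ν for AgNO3 = 11.36/1 = 11.36
n/ν for NaCl = 8.547/1 = 8.547
Smallest n/ν is NaCl → limiting reagent.
theoretical n(AgCl) = (1/1) × 8.547 = 8.547 mol → 1225 g
% yield = 1100 / 1225 × 100 = 89.80 %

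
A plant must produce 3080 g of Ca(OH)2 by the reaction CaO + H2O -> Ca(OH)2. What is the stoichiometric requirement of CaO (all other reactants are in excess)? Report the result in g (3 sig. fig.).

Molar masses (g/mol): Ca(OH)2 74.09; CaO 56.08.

2330 g

n(Ca(OH)2) = 3080 / 74.09 = 41.57 mol
n(CaO) = (1/1) × 41.57 = 41.57 mol
mass = 41.57 × 56.08 = 2331 g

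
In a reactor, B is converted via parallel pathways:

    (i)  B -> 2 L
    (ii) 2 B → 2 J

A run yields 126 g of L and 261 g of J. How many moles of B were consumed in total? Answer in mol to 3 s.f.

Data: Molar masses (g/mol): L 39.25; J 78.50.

n(L) = 126 / 39.25 = 3.210 mol
n(J) = 261 / 78.50 = 3.325 mol
n(B) via (i) = (1/2)×3.210 = 1.605 mol
n(B) via (ii) = (2/2)×3.325 = 3.325 mol
total n(B) = 1.605 + 3.325 = 4.930 mol

4.93 mol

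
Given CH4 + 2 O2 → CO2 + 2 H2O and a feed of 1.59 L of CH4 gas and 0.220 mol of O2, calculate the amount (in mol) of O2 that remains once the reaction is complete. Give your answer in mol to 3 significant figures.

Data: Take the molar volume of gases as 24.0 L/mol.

n(CH4) = 1.590 / 24.0 = 0.06625 mol
n(O2) = 0.2200 mol
n/ν for CH4 = 0.06625/1 = 0.06625
n/ν for O2 = 0.2200/2 = 0.1100
Smallest n/ν is CH4 → limiting reagent.
O2 consumed = (2/1) × 0.06625 = 0.1325 mol
O2 remaining = 0.2200 − 0.1325 = 0.08750 mol

0.0875 mol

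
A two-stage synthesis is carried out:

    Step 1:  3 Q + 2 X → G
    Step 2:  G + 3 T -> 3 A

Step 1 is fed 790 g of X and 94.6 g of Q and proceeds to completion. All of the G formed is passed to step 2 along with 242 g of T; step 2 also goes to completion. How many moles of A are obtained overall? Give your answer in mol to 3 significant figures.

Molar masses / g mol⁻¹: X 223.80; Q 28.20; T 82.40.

Step 1:
n(X) = 790.0 / 223.80 = 3.530 mol
n(Q) = 94.60 / 28.20 = 3.355 mol
n/ν for X = 3.530/2 = 1.765
n/ν for Q = 3.355/3 = 1.118
Smallest n/ν is Q → limiting reagent.
n(G) produced = (1/3) × 3.355 = 1.118 mol
Step 2:
n(G) available = 1.118 mol
n(T) = 242.0 / 82.40 = 2.937 mol
n/ν for G = 1.118/1 = 1.118
n/ν for T = 2.937/3 = 0.9790
Smallest n/ν is T → limiting reagent.
n(A) = (3/3) × 2.937 = 2.937 mol

2.94 mol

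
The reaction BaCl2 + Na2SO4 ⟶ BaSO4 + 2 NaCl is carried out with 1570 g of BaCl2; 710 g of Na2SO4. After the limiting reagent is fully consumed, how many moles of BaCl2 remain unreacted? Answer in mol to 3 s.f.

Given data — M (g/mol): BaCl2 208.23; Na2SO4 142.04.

n(BaCl2) = 1570 / 208.23 = 7.540 mol
n(Na2SO4) = 710.0 / 142.04 = 4.999 mol
n/ν for BaCl2 = 7.540/1 = 7.540
n/ν for Na2SO4 = 4.999/1 = 4.999
Smallest n/ν is Na2SO4 → limiting reagent.
BaCl2 consumed = (1/1) × 4.999 = 4.999 mol
BaCl2 remaining = 7.540 − 4.999 = 2.541 mol

2.54 mol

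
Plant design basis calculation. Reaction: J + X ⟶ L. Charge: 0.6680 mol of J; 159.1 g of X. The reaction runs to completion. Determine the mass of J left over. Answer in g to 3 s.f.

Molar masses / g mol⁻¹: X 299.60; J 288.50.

n(J) = 0.6680 mol
n(X) = 159.1 / 299.60 = 0.5310 mol
n/ν → J: 0.6680, X: 0.5310; X is limiting.
J consumed = (1/1) × 0.5310 = 0.5310 mol
J remaining = 0.6680 − 0.5310 = 0.1370 mol
mass = 0.1370 × 288.50 = 39.52 g

39.5 g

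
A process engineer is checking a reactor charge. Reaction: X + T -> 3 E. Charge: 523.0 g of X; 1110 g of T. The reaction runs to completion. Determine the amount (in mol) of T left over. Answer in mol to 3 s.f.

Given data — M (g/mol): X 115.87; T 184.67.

1.50 mol

n(X) = 523.0 / 115.87 = 4.514 mol
n(T) = 1110 / 184.67 = 6.011 mol
n/ν → X: 4.514, T: 6.011; X is limiting.
T consumed = (1/1) × 4.514 = 4.514 mol
T remaining = 6.011 − 4.514 = 1.497 mol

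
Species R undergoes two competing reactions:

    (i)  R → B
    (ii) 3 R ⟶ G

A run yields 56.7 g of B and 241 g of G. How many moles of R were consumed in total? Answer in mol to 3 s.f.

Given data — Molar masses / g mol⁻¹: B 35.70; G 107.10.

8.34 mol

n(B) = 56.7 / 35.70 = 1.588 mol
n(G) = 241 / 107.10 = 2.250 mol
n(R) via (i) = (1/1)×1.588 = 1.588 mol
n(R) via (ii) = (3/1)×2.250 = 6.750 mol
total n(R) = 1.588 + 6.750 = 8.338 mol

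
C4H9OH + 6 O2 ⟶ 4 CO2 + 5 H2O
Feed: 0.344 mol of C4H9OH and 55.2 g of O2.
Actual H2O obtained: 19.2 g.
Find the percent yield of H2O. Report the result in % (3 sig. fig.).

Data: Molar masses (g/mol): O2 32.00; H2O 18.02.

n(C4H9OH) = 0.3440 mol
n(O2) = 55.20 / 32.00 = 1.725 mol
n/ν → C4H9OH: 0.3440, O2: 0.2875; O2 is limiting.
theoretical n(H2O) = (5/6) × 1.725 = 1.438 mol → 25.91 g
% yield = 19.2 / 25.91 × 100 = 74.10 %

74.1 %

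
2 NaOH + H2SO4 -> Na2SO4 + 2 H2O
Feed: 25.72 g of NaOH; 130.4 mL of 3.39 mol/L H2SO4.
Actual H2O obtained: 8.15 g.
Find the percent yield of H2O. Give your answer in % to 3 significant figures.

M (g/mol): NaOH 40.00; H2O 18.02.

n(NaOH) = 25.72 / 40.00 = 0.6430 mol
n(H2SO4) = 3.39 × 130.4/1000 = 0.4421 mol
n/ν for NaOH = 0.6430/2 = 0.3215
n/ν for H2SO4 = 0.4421/1 = 0.4421
Smallest n/ν is NaOH → limiting reagent.
theoretical n(H2O) = (2/2) × 0.6430 = 0.6430 mol → 11.59 g
% yield = 8.15 / 11.59 × 100 = 70.32 %

70.3 %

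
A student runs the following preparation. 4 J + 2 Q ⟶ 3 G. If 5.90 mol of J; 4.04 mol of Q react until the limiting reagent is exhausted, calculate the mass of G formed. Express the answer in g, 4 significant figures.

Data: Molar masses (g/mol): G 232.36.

1028 g

n(J) = 5.900 mol
n(Q) = 4.040 mol
n/ν → J: 1.475, Q: 2.020; J is limiting.
n(G) = (3/4) × 5.900 = 4.425 mol
mass = 4.425 × 232.36 = 1028 g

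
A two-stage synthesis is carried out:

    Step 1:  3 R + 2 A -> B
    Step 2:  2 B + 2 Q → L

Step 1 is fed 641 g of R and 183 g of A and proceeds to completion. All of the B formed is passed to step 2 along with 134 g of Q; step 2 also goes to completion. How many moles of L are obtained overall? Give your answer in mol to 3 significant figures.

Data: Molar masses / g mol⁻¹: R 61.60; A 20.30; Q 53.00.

Step 1:
n(R) = 641.0 / 61.60 = 10.41 mol
n(A) = 183.0 / 20.30 = 9.015 mol
n/ν for R = 10.41/3 = 3.470
n/ν for A = 9.015/2 = 4.508
Smallest n/ν is R → limiting reagent.
n(B) produced = (1/3) × 10.41 = 3.470 mol
Step 2:
n(B) available = 3.470 mol
n(Q) = 134.0 / 53.00 = 2.528 mol
n/ν for B = 3.470/2 = 1.735
n/ν for Q = 2.528/2 = 1.264
Smallest n/ν is Q → limiting reagent.
n(L) = (1/2) × 2.528 = 1.264 mol

1.26 mol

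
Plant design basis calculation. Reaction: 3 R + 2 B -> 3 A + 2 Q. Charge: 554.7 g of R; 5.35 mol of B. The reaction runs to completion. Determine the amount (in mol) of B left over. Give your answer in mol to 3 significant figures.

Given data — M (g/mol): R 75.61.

0.459 mol

n(R) = 554.7 / 75.61 = 7.336 mol
n(B) = 5.350 mol
n/ν → R: 2.445, B: 2.675; R is limiting.
B consumed = (2/3) × 7.336 = 4.891 mol
B remaining = 5.350 − 4.891 = 0.4590 mol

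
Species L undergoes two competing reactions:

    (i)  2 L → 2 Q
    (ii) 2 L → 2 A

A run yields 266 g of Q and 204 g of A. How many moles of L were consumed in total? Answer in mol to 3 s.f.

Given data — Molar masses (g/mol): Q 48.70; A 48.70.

9.65 mol

n(Q) = 266 / 48.70 = 5.462 mol
n(A) = 204 / 48.70 = 4.189 mol
n(L) via (i) = (2/2)×5.462 = 5.462 mol
n(L) via (ii) = (2/2)×4.189 = 4.189 mol
total n(L) = 5.462 + 4.189 = 9.651 mol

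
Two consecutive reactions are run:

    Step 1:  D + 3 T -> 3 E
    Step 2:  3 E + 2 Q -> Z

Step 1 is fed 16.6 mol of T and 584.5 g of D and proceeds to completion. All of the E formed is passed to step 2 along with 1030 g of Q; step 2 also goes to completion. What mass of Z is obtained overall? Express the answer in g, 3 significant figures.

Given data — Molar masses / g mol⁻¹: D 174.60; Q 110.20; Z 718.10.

2400 g

Step 1:
n(T) = 16.60 mol
n(D) = 584.5 / 174.60 = 3.348 mol
n/ν for T = 16.60/3 = 5.533
n/ν for D = 3.348/1 = 3.348
Smallest n/ν is D → limiting reagent.
n(E) produced = (3/1) × 3.348 = 10.04 mol
Step 2:
n(E) available = 10.04 mol
n(Q) = 1030 / 110.20 = 9.347 mol
n/ν for E = 10.04/3 = 3.347
n/ν for Q = 9.347/2 = 4.674
Smallest n/ν is E → limiting reagent.
n(Z) = (1/3) × 10.04 = 3.347 mol
mass = 3.347 × 718.10 = 2403 g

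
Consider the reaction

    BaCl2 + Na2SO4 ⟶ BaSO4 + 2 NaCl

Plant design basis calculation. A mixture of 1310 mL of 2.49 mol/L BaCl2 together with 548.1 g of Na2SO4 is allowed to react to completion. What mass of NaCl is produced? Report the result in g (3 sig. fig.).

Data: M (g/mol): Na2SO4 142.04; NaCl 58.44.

381 g

n(BaCl2) = 2.49 × 1310/1000 = 3.262 mol
n(Na2SO4) = 548.1 / 142.04 = 3.859 mol
n/ν for BaCl2 = 3.262/1 = 3.262
n/ν for Na2SO4 = 3.859/1 = 3.859
Smallest n/ν is BaCl2 → limiting reagent.
n(NaCl) = (2/1) × 3.262 = 6.524 mol
mass = 6.524 × 58.44 = 381.3 g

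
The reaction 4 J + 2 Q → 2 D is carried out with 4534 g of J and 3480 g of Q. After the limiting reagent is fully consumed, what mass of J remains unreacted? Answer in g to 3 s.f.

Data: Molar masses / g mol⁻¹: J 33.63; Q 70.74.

1230 g

n(J) = 4534 / 33.63 = 134.8 mol
n(Q) = 3480 / 70.74 = 49.19 mol
n/ν → J: 33.70, Q: 24.60; Q is limiting.
J consumed = (4/2) × 49.19 = 98.38 mol
J remaining = 134.8 − 98.38 = 36.42 mol
mass = 36.42 × 33.63 = 1225 g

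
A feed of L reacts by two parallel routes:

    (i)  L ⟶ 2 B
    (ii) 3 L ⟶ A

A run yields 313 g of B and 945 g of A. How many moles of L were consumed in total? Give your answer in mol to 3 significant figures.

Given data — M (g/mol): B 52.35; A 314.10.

n(B) = 313 / 52.35 = 5.979 mol
n(A) = 945 / 314.10 = 3.009 mol
n(L) via (i) = (1/2)×5.979 = 2.990 mol
n(L) via (ii) = (3/1)×3.009 = 9.027 mol
total n(L) = 2.990 + 9.027 = 12.02 mol

12.0 mol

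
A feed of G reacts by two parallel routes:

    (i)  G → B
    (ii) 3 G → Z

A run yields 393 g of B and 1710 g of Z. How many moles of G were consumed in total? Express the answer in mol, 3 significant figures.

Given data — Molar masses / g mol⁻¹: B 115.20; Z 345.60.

18.3 mol

n(B) = 393 / 115.20 = 3.411 mol
n(Z) = 1710 / 345.60 = 4.948 mol
n(G) via (i) = (1/1)×3.411 = 3.411 mol
n(G) via (ii) = (3/1)×4.948 = 14.84 mol
total n(G) = 3.411 + 14.84 = 18.25 mol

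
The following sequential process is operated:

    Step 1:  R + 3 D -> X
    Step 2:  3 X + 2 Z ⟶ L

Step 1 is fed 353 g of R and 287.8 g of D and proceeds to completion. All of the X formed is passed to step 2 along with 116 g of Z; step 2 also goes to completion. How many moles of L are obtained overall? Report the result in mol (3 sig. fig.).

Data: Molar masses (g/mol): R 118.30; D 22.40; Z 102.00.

0.569 mol

Step 1:
n(R) = 353.0 / 118.30 = 2.984 mol
n(D) = 287.8 / 22.40 = 12.85 mol
n/ν for R = 2.984/1 = 2.984
n/ν for D = 12.85/3 = 4.283
Smallest n/ν is R → limiting reagent.
n(X) produced = (1/1) × 2.984 = 2.984 mol
Step 2:
n(X) available = 2.984 mol
n(Z) = 116.0 / 102.00 = 1.137 mol
n/ν for X = 2.984/3 = 0.9947
n/ν for Z = 1.137/2 = 0.5685
Smallest n/ν is Z → limiting reagent.
n(L) = (1/2) × 1.137 = 0.5685 mol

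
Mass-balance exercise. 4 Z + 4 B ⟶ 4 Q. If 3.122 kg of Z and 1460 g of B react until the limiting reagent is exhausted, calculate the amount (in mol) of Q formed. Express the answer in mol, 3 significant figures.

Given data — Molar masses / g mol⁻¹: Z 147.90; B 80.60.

n(Z) = 3.122×1000 / 147.90 = 21.11 mol
n(B) = 1460 / 80.60 = 18.11 mol
n/ν for Z = 21.11/4 = 5.278
n/ν for B = 18.11/4 = 4.528
Smallest n/ν is B → limiting reagent.
n(Q) = (4/4) × 18.11 = 18.11 mol

18.1 mol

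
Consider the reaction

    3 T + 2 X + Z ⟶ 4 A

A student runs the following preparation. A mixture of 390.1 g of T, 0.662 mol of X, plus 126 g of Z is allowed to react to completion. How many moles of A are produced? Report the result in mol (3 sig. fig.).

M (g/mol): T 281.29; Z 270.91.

1.32 mol

n(T) = 390.1 / 281.29 = 1.387 mol
n(X) = 0.6620 mol
n(Z) = 126.0 / 270.91 = 0.4651 mol
n/ν → T: 0.4623, X: 0.3310, Z: 0.4651; X is limiting.
n(A) = (4/2) × 0.6620 = 1.324 mol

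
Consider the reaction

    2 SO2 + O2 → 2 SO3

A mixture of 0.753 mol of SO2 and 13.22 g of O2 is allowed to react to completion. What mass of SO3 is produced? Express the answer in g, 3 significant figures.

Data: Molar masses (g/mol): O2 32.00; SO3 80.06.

n(SO2) = 0.7530 mol
n(O2) = 13.22 / 32.00 = 0.4131 mol
n/ν for SO2 = 0.7530/2 = 0.3765
n/ν for O2 = 0.4131/1 = 0.4131
Smallest n/ν is SO2 → limiting reagent.
n(SO3) = (2/2) × 0.7530 = 0.7530 mol
mass = 0.7530 × 80.06 = 60.29 g

60.3 g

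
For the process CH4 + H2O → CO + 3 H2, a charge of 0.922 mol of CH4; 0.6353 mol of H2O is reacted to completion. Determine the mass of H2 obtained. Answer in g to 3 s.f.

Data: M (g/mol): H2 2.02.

3.85 g

n(CH4) = 0.9220 mol
n(H2O) = 0.6353 mol
n/ν for CH4 = 0.9220/1 = 0.9220
n/ν for H2O = 0.6353/1 = 0.6353
Smallest n/ν is H2O → limiting reagent.
n(H2) = (3/1) × 0.6353 = 1.906 mol
mass = 1.906 × 2.02 = 3.850 g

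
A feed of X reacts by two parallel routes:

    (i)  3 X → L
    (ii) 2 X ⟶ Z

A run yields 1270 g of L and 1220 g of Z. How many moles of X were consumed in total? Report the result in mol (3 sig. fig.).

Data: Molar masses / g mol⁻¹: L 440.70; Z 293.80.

17.0 mol

n(L) = 1270 / 440.70 = 2.882 mol
n(Z) = 1220 / 293.80 = 4.152 mol
n(X) via (i) = (3/1)×2.882 = 8.646 mol
n(X) via (ii) = (2/1)×4.152 = 8.304 mol
total n(X) = 8.646 + 8.304 = 16.95 mol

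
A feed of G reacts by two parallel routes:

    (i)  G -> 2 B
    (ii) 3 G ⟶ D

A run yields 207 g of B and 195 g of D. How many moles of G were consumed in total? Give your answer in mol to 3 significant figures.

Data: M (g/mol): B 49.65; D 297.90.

4.05 mol

n(B) = 207 / 49.65 = 4.169 mol
n(D) = 195 / 297.90 = 0.6546 mol
n(G) via (i) = (1/2)×4.169 = 2.085 mol
n(G) via (ii) = (3/1)×0.6546 = 1.964 mol
total n(G) = 2.085 + 1.964 = 4.049 mol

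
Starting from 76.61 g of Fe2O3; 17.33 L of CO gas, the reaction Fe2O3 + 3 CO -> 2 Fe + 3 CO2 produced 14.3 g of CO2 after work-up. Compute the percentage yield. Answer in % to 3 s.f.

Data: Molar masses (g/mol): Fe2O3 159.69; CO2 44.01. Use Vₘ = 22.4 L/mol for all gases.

n(Fe2O3) = 76.61 / 159.69 = 0.4797 mol
n(CO) = 17.33 / 22.4 = 0.7737 mol
n/ν for Fe2O3 = 0.4797/1 = 0.4797
n/ν for CO = 0.7737/3 = 0.2579
Smallest n/ν is CO → limiting reagent.
theoretical n(CO2) = (3/3) × 0.7737 = 0.7737 mol → 34.05 g
% yield = 14.3 / 34.05 × 100 = 42.00 %

42.0 %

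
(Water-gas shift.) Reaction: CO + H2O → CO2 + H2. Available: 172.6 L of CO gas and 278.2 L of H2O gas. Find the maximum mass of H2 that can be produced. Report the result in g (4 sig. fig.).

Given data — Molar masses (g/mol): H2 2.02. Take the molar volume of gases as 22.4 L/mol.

n(CO) = 172.6 / 22.4 = 7.705 mol
n(H2O) = 278.2 / 22.4 = 12.42 mol
n/ν for CO = 7.705/1 = 7.705
n/ν for H2O = 12.42/1 = 12.42
Smallest n/ν is CO → limiting reagent.
n(H2) = (1/1) × 7.705 = 7.705 mol
mass = 7.705 × 2.02 = 15.56 g

15.56 g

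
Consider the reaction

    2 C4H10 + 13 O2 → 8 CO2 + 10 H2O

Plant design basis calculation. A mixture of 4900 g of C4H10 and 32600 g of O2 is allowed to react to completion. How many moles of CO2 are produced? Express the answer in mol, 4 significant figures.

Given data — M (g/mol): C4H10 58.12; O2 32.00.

337.2 mol

n(C4H10) = 4900 / 58.12 = 84.31 mol
n(O2) = 32600 / 32.00 = 1019 mol
n/ν for C4H10 = 84.31/2 = 42.16
n/ν for O2 = 1019/13 = 78.38
Smallest n/ν is C4H10 → limiting reagent.
n(CO2) = (8/2) × 84.31 = 337.2 mol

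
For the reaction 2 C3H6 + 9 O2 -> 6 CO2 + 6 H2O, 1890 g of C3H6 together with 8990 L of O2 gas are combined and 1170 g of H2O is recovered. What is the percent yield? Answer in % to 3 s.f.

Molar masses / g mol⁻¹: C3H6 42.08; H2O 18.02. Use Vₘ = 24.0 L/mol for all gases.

n(C3H6) = 1890 / 42.08 = 44.91 mol
n(O2) = 8990 / 24.0 = 374.6 mol
n/ν → C3H6: 22.46, O2: 41.62; C3H6 is limiting.
theoretical n(H2O) = (6/2) × 44.91 = 134.7 mol → 2427 g
% yield = 1170 / 2427 × 100 = 48.21 %

48.2 %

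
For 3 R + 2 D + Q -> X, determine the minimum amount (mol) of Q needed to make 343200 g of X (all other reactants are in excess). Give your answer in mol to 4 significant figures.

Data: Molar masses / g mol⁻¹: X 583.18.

588.5 mol

n(X) = 343200 / 583.18 = 588.5 mol
n(Q) = (1/1) × 588.5 = 588.5 mol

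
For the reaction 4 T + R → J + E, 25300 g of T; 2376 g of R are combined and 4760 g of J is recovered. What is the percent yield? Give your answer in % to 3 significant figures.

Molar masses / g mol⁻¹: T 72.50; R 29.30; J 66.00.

n(T) = 25300 / 72.50 = 349.0 mol
n(R) = 2376 / 29.30 = 81.09 mol
n/ν → T: 87.25, R: 81.09; R is limiting.
theoretical n(J) = (1/1) × 81.09 = 81.09 mol → 5352 g
% yield = 4760 / 5352 × 100 = 88.94 %

88.9 %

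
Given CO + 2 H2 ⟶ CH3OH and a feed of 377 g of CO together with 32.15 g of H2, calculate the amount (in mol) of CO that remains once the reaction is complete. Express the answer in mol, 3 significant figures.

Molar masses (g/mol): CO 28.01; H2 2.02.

5.50 mol

n(CO) = 377.0 / 28.01 = 13.46 mol
n(H2) = 32.15 / 2.02 = 15.92 mol
n/ν for CO = 13.46/1 = 13.46
n/ν for H2 = 15.92/2 = 7.960
Smallest n/ν is H2 → limiting reagent.
CO consumed = (1/2) × 15.92 = 7.960 mol
CO remaining = 13.46 − 7.960 = 5.500 mol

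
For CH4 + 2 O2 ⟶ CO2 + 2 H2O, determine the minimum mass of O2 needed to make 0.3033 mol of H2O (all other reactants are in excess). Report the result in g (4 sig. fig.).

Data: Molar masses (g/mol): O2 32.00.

9.706 g

n(H2O) = 0.3033 mol
n(O2) = (2/2) × 0.3033 = 0.3033 mol
mass = 0.3033 × 32.00 = 9.706 g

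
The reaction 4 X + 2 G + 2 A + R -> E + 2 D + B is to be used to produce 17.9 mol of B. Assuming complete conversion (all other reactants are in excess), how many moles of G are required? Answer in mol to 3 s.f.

35.8 mol

n(B) = 17.90 mol
n(G) = (2/1) × 17.90 = 35.80 mol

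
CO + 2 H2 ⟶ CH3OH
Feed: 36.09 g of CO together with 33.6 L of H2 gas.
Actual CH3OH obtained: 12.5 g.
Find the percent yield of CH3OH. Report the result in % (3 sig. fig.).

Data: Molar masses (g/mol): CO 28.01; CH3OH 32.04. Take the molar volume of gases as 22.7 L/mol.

n(CO) = 36.09 / 28.01 = 1.288 mol
n(H2) = 33.60 / 22.7 = 1.480 mol
n/ν for CO = 1.288/1 = 1.288
n/ν for H2 = 1.480/2 = 0.7400
Smallest n/ν is H2 → limiting reagent.
theoretical n(CH3OH) = (1/2) × 1.480 = 0.7400 mol → 23.71 g
% yield = 12.5 / 23.71 × 100 = 52.72 %

52.7 %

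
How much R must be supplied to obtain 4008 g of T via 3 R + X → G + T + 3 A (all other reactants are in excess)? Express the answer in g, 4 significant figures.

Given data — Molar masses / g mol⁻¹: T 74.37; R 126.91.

n(T) = 4008 / 74.37 = 53.89 mol
n(R) = (3/1) × 53.89 = 161.7 mol
mass = 161.7 × 126.91 = 20520 g

20520 g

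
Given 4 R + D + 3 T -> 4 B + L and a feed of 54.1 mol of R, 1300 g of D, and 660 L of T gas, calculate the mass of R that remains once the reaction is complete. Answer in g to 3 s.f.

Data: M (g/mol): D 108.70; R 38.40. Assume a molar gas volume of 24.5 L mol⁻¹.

698 g

n(R) = 54.10 mol
n(D) = 1300 / 108.70 = 11.96 mol
n(T) = 660.0 / 24.5 = 26.94 mol
n/ν for R = 54.10/4 = 13.53
n/ν for D = 11.96/1 = 11.96
n/ν for T = 26.94/3 = 8.980
Smallest n/ν is T → limiting reagent.
R consumed = (4/3) × 26.94 = 35.92 mol
R remaining = 54.10 − 35.92 = 18.18 mol
mass = 18.18 × 38.40 = 698.1 g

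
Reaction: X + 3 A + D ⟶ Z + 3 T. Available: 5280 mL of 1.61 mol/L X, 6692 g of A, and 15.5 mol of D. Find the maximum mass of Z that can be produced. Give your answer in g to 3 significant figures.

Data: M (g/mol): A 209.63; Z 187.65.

1600 g

n(X) = 1.61 × 5280/1000 = 8.501 mol
n(A) = 6692 / 209.63 = 31.92 mol
n(D) = 15.50 mol
n/ν for X = 8.501/1 = 8.501
n/ν for A = 31.92/3 = 10.64
n/ν for D = 15.50/1 = 15.50
Smallest n/ν is X → limiting reagent.
n(Z) = (1/1) × 8.501 = 8.501 mol
mass = 8.501 × 187.65 = 1595 g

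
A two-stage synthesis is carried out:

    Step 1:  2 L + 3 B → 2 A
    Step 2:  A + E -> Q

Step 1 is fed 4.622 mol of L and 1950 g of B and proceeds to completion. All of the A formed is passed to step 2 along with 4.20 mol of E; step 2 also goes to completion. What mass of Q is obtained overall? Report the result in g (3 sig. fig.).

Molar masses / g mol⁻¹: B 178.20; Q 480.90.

2020 g

Step 1:
n(L) = 4.622 mol
n(B) = 1950 / 178.20 = 10.94 mol
n/ν for L = 4.622/2 = 2.311
n/ν for B = 10.94/3 = 3.647
Smallest n/ν is L → limiting reagent.
n(A) produced = (2/2) × 4.622 = 4.622 mol
Step 2:
n(A) available = 4.622 mol
n(E) = 4.200 mol
n/ν for A = 4.622/1 = 4.622
n/ν for E = 4.200/1 = 4.200
Smallest n/ν is E → limiting reagent.
n(Q) = (1/1) × 4.200 = 4.200 mol
mass = 4.200 × 480.90 = 2020 g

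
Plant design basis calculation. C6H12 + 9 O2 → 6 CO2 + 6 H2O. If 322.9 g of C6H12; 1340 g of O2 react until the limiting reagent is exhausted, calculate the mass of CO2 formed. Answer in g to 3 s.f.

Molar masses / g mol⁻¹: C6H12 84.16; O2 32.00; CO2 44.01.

1010 g

n(C6H12) = 322.9 / 84.16 = 3.837 mol
n(O2) = 1340 / 32.00 = 41.88 mol
n/ν for C6H12 = 3.837/1 = 3.837
n/ν for O2 = 41.88/9 = 4.653
Smallest n/ν is C6H12 → limiting reagent.
n(CO2) = (6/1) × 3.837 = 23.02 mol
mass = 23.02 × 44.01 = 1013 g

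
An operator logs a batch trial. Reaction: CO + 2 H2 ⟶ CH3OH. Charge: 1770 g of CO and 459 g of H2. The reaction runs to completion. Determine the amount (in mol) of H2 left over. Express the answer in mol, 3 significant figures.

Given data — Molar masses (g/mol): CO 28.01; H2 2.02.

101 mol

n(CO) = 1770 / 28.01 = 63.19 mol
n(H2) = 459.0 / 2.02 = 227.2 mol
n/ν for CO = 63.19/1 = 63.19
n/ν for H2 = 227.2/2 = 113.6
Smallest n/ν is CO → limiting reagent.
H2 consumed = (2/1) × 63.19 = 126.4 mol
H2 remaining = 227.2 − 126.4 = 100.8 mol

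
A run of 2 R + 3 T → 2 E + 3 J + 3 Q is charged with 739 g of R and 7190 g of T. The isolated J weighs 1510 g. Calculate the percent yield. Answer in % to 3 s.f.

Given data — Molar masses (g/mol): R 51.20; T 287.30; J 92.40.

75.5 %

n(R) = 739.0 / 51.20 = 14.43 mol
n(T) = 7190 / 287.30 = 25.03 mol
n/ν for R = 14.43/2 = 7.215
n/ν for T = 25.03/3 = 8.343
Smallest n/ν is R → limiting reagent.
theoretical n(J) = (3/2) × 14.43 = 21.65 mol → 2000 g
% yield = 1510 / 2000 × 100 = 75.50 %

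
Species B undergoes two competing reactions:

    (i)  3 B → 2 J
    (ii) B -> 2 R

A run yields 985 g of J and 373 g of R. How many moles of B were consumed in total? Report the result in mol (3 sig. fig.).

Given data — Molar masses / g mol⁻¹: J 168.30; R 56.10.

n(J) = 985 / 168.30 = 5.853 mol
n(R) = 373 / 56.10 = 6.649 mol
n(B) via (i) = (3/2)×5.853 = 8.780 mol
n(B) via (ii) = (1/2)×6.649 = 3.325 mol
total n(B) = 8.780 + 3.325 = 12.11 mol

12.1 mol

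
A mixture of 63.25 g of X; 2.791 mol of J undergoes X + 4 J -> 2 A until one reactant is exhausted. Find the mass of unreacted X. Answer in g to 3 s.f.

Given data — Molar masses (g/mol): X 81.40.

6.45 g

n(X) = 63.25 / 81.40 = 0.7770 mol
n(J) = 2.791 mol
n/ν for X = 0.7770/1 = 0.7770
n/ν for J = 2.791/4 = 0.6978
Smallest n/ν is J → limiting reagent.
X consumed = (1/4) × 2.791 = 0.6978 mol
X remaining = 0.7770 − 0.6978 = 0.07920 mol
mass = 0.07920 × 81.40 = 6.447 g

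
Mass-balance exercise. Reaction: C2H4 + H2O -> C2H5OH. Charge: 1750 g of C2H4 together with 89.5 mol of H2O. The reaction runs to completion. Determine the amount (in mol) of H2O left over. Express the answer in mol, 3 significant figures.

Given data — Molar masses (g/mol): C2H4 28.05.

27.1 mol

n(C2H4) = 1750 / 28.05 = 62.39 mol
n(H2O) = 89.50 mol
n/ν for C2H4 = 62.39/1 = 62.39
n/ν for H2O = 89.50/1 = 89.50
Smallest n/ν is C2H4 → limiting reagent.
H2O consumed = (1/1) × 62.39 = 62.39 mol
H2O remaining = 89.50 − 62.39 = 27.11 mol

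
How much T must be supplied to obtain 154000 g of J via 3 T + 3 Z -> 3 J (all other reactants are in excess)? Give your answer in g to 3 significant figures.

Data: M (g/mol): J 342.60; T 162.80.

73200 g

n(J) = 154000 / 342.60 = 449.5 mol
n(T) = (3/3) × 449.5 = 449.5 mol
mass = 449.5 × 162.80 = 73180 g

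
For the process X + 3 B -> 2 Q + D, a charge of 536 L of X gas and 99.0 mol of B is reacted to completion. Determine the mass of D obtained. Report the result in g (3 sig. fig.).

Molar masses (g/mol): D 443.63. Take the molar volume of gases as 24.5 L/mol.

n(X) = 536.0 / 24.5 = 21.88 mol
n(B) = 99.00 mol
n/ν → X: 21.88, B: 33.00; X is limiting.
n(D) = (1/1) × 21.88 = 21.88 mol
mass = 21.88 × 443.63 = 9707 g

9710 g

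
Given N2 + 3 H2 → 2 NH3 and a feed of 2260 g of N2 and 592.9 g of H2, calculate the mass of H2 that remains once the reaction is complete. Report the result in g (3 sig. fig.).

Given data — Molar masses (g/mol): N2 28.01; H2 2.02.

104 g

n(N2) = 2260 / 28.01 = 80.69 mol
n(H2) = 592.9 / 2.02 = 293.5 mol
n/ν for N2 = 80.69/1 = 80.69
n/ν for H2 = 293.5/3 = 97.83
Smallest n/ν is N2 → limiting reagent.
H2 consumed = (3/1) × 80.69 = 242.1 mol
H2 remaining = 293.5 − 242.1 = 51.40 mol
mass = 51.40 × 2.02 = 103.8 g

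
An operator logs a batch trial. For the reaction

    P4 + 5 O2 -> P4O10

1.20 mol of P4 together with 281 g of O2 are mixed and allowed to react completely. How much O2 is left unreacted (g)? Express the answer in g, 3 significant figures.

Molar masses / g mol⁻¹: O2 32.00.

n(P4) = 1.200 mol
n(O2) = 281.0 / 32.00 = 8.781 mol
n/ν → P4: 1.200, O2: 1.756; P4 is limiting.
O2 consumed = (5/1) × 1.200 = 6.000 mol
O2 remaining = 8.781 − 6.000 = 2.781 mol
mass = 2.781 × 32.00 = 88.99 g

89.0 g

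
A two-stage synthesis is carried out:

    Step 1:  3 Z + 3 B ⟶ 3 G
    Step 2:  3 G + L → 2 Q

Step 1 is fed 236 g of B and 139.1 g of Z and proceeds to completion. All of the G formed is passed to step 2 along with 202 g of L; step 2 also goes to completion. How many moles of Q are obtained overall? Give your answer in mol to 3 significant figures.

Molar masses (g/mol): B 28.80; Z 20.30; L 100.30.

4.03 mol

Step 1:
n(B) = 236.0 / 28.80 = 8.194 mol
n(Z) = 139.1 / 20.30 = 6.852 mol
n/ν → B: 2.731, Z: 2.284; Z is limiting.
n(G) produced = (3/3) × 6.852 = 6.852 mol
Step 2:
n(G) available = 6.852 mol
n(L) = 202.0 / 100.30 = 2.014 mol
n/ν → G: 2.284, L: 2.014; L is limiting.
n(Q) = (2/1) × 2.014 = 4.028 mol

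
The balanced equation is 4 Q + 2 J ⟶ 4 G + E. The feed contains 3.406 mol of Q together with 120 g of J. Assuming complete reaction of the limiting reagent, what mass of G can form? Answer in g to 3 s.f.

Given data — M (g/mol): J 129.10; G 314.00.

584 g

n(Q) = 3.406 mol
n(J) = 120.0 / 129.10 = 0.9295 mol
n/ν → Q: 0.8515, J: 0.4648; J is limiting.
n(G) = (4/2) × 0.9295 = 1.859 mol
mass = 1.859 × 314.00 = 583.7 g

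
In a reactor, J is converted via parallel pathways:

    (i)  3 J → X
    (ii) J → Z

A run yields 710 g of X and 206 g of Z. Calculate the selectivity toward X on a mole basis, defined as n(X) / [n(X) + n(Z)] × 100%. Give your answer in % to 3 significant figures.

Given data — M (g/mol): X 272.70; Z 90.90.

n(X) = 710 / 272.70 = 2.604 mol
n(Z) = 206 / 90.90 = 2.266 mol
selectivity = 2.604/(2.604+2.266) × 100 = 53.47 %

53.5 %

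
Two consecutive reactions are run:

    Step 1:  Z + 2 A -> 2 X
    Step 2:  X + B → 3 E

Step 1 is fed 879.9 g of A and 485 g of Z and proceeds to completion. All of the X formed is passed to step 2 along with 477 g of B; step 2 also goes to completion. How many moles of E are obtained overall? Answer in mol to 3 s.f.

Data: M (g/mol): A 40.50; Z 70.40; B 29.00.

41.3 mol

Step 1:
n(A) = 879.9 / 40.50 = 21.73 mol
n(Z) = 485.0 / 70.40 = 6.889 mol
n/ν for A = 21.73/2 = 10.87
n/ν for Z = 6.889/1 = 6.889
Smallest n/ν is Z → limiting reagent.
n(X) produced = (2/1) × 6.889 = 13.78 mol
Step 2:
n(X) available = 13.78 mol
n(B) = 477.0 / 29.00 = 16.45 mol
n/ν for X = 13.78/1 = 13.78
n/ν for B = 16.45/1 = 16.45
Smallest n/ν is X → limiting reagent.
n(E) = (3/1) × 13.78 = 41.34 mol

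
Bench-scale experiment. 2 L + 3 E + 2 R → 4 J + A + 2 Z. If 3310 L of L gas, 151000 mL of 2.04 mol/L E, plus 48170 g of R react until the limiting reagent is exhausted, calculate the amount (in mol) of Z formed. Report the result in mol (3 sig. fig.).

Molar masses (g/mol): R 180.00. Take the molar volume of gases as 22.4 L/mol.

n(L) = 3310 / 22.4 = 147.8 mol
n(E) = 2.04 × 151000/1000 = 308.0 mol
n(R) = 48170 / 180.00 = 267.6 mol
n/ν → L: 73.90, E: 102.7, R: 133.8; L is limiting.
n(Z) = (2/2) × 147.8 = 147.8 mol

148 mol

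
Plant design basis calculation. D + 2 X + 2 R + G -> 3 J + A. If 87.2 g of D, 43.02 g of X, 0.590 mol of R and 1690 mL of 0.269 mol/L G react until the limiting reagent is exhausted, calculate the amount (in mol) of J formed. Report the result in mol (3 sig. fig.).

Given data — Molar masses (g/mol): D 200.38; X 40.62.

n(D) = 87.20 / 200.38 = 0.4352 mol
n(X) = 43.02 / 40.62 = 1.059 mol
n(R) = 0.5900 mol
n(G) = 0.269 × 1690/1000 = 0.4546 mol
n/ν for D = 0.4352/1 = 0.4352
n/ν for X = 1.059/2 = 0.5295
n/ν for R = 0.5900/2 = 0.2950
n/ν for G = 0.4546/1 = 0.4546
Smallest n/ν is R → limiting reagent.
n(J) = (3/2) × 0.5900 = 0.8850 mol

0.885 mol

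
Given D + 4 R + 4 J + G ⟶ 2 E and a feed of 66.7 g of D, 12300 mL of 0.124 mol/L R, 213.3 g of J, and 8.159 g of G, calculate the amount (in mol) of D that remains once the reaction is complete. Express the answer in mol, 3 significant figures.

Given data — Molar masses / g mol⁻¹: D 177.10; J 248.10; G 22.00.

n(D) = 66.70 / 177.10 = 0.3766 mol
n(R) = 0.124 × 12300/1000 = 1.525 mol
n(J) = 213.3 / 248.10 = 0.8597 mol
n(G) = 8.159 / 22.00 = 0.3709 mol
n/ν → D: 0.3766, R: 0.3813, J: 0.2149, G: 0.3709; J is limiting.
D consumed = (1/4) × 0.8597 = 0.2149 mol
D remaining = 0.3766 − 0.2149 = 0.1617 mol

0.162 mol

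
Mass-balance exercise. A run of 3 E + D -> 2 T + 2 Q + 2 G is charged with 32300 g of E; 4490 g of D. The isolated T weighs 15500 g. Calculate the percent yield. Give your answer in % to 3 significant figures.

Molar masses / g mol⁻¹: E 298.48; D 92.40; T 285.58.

n(E) = 32300 / 298.48 = 108.2 mol
n(D) = 4490 / 92.40 = 48.59 mol
n/ν → E: 36.07, D: 48.59; E is limiting.
theoretical n(T) = (2/3) × 108.2 = 72.13 mol → 20600 g
% yield = 15500 / 20600 × 100 = 75.24 %

75.2 %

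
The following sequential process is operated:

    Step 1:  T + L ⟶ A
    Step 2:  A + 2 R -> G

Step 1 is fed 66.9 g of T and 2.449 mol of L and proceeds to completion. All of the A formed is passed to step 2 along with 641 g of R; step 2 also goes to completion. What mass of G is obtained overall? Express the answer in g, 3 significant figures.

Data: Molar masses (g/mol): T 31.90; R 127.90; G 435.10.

912 g

Step 1:
n(T) = 66.90 / 31.90 = 2.097 mol
n(L) = 2.449 mol
n/ν for T = 2.097/1 = 2.097
n/ν for L = 2.449/1 = 2.449
Smallest n/ν is T → limiting reagent.
n(A) produced = (1/1) × 2.097 = 2.097 mol
Step 2:
n(A) available = 2.097 mol
n(R) = 641.0 / 127.90 = 5.012 mol
n/ν for A = 2.097/1 = 2.097
n/ν for R = 5.012/2 = 2.506
Smallest n/ν is A → limiting reagent.
n(G) = (1/1) × 2.097 = 2.097 mol
mass = 2.097 × 435.10 = 912.4 g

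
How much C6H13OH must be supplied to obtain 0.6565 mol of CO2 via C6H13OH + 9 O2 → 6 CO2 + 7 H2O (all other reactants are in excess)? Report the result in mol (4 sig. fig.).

n(CO2) = 0.6565 mol
n(C6H13OH) = (1/6) × 0.6565 = 0.1094 mol

0.1094 mol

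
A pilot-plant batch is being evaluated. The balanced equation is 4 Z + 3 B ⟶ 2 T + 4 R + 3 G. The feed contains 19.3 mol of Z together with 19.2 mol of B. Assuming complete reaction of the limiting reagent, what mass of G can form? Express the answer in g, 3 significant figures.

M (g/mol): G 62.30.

902 g

n(Z) = 19.30 mol
n(B) = 19.20 mol
n/ν → Z: 4.825, B: 6.400; Z is limiting.
n(G) = (3/4) × 19.30 = 14.48 mol
mass = 14.48 × 62.30 = 902.1 g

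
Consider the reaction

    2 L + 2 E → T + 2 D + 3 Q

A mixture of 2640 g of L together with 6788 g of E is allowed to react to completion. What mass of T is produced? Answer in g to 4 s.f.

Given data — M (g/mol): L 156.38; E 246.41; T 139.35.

1176 g

n(L) = 2640 / 156.38 = 16.88 mol
n(E) = 6788 / 246.41 = 27.55 mol
n/ν for L = 16.88/2 = 8.440
n/ν for E = 27.55/2 = 13.78
Smallest n/ν is L → limiting reagent.
n(T) = (1/2) × 16.88 = 8.440 mol
mass = 8.440 × 139.35 = 1176 g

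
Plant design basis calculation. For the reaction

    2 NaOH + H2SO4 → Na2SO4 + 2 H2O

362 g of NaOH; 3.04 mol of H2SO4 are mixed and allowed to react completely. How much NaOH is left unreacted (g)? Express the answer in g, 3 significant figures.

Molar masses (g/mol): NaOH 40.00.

n(NaOH) = 362.0 / 40.00 = 9.050 mol
n(H2SO4) = 3.040 mol
n/ν → NaOH: 4.525, H2SO4: 3.040; H2SO4 is limiting.
NaOH consumed = (2/1) × 3.040 = 6.080 mol
NaOH remaining = 9.050 − 6.080 = 2.970 mol
mass = 2.970 × 40.00 = 118.8 g

119 g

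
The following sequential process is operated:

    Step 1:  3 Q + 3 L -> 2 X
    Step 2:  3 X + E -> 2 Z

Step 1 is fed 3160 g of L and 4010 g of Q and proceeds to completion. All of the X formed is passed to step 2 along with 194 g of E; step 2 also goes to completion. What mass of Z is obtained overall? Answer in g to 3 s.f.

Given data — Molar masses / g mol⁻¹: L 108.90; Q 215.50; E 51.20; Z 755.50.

5730 g

Step 1:
n(L) = 3160 / 108.90 = 29.02 mol
n(Q) = 4010 / 215.50 = 18.61 mol
n/ν → L: 9.673, Q: 6.203; Q is limiting.
n(X) produced = (2/3) × 18.61 = 12.41 mol
Step 2:
n(X) available = 12.41 mol
n(E) = 194.0 / 51.20 = 3.789 mol
n/ν → X: 4.137, E: 3.789; E is limiting.
n(Z) = (2/1) × 3.789 = 7.578 mol
mass = 7.578 × 755.50 = 5725 g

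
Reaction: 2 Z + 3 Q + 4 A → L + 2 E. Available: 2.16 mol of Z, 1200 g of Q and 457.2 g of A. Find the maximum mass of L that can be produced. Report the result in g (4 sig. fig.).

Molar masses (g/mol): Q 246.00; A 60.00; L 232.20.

n(Z) = 2.160 mol
n(Q) = 1200 / 246.00 = 4.878 mol
n(A) = 457.2 / 60.00 = 7.620 mol
n/ν for Z = 2.160/2 = 1.080
n/ν for Q = 4.878/3 = 1.626
n/ν for A = 7.620/4 = 1.905
Smallest n/ν is Z → limiting reagent.
n(L) = (1/2) × 2.160 = 1.080 mol
mass = 1.080 × 232.20 = 250.8 g

250.8 g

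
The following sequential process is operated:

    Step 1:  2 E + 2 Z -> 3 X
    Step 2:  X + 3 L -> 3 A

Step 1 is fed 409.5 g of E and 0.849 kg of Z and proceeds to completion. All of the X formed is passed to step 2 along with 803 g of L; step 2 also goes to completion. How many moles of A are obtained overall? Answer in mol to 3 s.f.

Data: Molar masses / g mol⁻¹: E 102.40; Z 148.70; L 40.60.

18.0 mol

Step 1:
n(E) = 409.5 / 102.40 = 3.999 mol
n(Z) = 0.8490×1000 / 148.70 = 5.709 mol
n/ν for E = 3.999/2 = 2.000
n/ν for Z = 5.709/2 = 2.855
Smallest n/ν is E → limiting reagent.
n(X) produced = (3/2) × 3.999 = 5.999 mol
Step 2:
n(X) available = 5.999 mol
n(L) = 803.0 / 40.60 = 19.78 mol
n/ν for X = 5.999/1 = 5.999
n/ν for L = 19.78/3 = 6.593
Smallest n/ν is X → limiting reagent.
n(A) = (3/1) × 5.999 = 18.00 mol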